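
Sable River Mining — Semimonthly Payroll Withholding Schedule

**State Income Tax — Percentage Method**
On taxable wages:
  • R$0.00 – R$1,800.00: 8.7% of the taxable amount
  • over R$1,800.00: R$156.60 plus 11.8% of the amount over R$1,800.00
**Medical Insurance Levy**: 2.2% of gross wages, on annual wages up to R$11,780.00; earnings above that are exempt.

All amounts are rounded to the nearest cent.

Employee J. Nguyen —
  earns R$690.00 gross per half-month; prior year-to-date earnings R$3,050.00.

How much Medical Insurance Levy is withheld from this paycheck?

R$15.18

Medical Insurance Levy: 2.2% × R$690.00 = R$15.18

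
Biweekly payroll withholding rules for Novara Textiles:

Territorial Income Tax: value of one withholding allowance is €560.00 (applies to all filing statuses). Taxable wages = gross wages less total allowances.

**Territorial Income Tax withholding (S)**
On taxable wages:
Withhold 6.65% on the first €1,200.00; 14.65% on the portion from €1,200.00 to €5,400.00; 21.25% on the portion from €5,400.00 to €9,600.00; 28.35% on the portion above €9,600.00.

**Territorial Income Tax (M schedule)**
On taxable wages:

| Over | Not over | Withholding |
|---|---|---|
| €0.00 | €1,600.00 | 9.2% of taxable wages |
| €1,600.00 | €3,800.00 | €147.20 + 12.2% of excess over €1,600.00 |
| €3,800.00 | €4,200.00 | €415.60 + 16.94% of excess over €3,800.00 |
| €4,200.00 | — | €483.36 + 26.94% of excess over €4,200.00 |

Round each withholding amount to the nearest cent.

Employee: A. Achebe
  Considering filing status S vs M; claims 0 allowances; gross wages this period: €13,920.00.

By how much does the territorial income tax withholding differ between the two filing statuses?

€289.61

Territorial Income Tax (S): taxable = €13,920.00
  €1,587.60 + 28.35% × (€13,920.00 − €9,600.00) = €1,587.60 + 28.35% × €4,320.00 = €2,812.32
Territorial Income Tax (M): taxable = €13,920.00
  €483.36 + 26.94% × (€13,920.00 − €4,200.00) = €483.36 + 26.94% × €9,720.00 = €3,101.93
Difference: |€2,812.32 − €3,101.93| = €289.61 (higher under M)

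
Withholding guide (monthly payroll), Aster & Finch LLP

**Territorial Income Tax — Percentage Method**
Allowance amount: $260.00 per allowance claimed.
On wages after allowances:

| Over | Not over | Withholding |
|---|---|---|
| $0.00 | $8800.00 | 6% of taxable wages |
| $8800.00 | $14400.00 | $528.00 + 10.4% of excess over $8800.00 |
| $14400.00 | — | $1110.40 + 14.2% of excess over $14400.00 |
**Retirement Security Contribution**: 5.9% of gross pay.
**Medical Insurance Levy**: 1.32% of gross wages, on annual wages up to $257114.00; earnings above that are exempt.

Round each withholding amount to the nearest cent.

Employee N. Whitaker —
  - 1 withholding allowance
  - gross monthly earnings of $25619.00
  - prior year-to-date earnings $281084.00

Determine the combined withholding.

$4178.10

Territorial Income Tax: taxable = $25619.00 − 1×$260.00 = $25359.00
  $1110.40 + 14.2% × ($25359.00 − $14400.00) = $1110.40 + 14.2% × $10959.00 = $2666.58
Retirement Security Contribution: 5.9% × $25619.00 = $1511.52
Medical Insurance Levy: YTD $281084.00 ≥ cap $257114.00 → $0.00
Total: $2666.58 + $1511.52 + $0.00 = $4178.10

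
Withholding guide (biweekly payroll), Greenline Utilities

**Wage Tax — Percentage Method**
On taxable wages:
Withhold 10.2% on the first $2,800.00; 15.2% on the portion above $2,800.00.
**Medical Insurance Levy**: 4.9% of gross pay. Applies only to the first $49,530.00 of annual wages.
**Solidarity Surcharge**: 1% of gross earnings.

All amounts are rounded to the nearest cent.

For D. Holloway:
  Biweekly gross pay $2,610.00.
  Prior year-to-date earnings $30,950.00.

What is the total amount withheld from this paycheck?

Wage Tax: taxable = $2,610.00
  10.2% × $2,610.00 = $266.22
Medical Insurance Levy: 4.9% × $2,610.00 = $127.89
Solidarity Surcharge: 1% × $2,610.00 = $26.10
Total: $266.22 + $127.89 + $26.10 = $420.21

$420.21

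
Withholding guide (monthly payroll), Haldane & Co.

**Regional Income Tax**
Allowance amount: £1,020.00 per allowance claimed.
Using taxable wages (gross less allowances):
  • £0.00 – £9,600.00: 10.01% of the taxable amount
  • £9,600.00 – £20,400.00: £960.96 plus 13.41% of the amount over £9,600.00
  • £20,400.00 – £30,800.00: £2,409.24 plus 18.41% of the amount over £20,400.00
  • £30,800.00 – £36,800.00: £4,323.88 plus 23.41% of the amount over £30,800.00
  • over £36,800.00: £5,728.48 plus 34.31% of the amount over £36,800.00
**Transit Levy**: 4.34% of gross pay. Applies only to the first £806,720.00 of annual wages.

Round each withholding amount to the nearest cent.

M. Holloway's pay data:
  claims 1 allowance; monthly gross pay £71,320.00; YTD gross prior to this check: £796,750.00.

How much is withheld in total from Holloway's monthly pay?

Regional Income Tax: taxable = £71,320.00 − 1×£1,020.00 = £70,300.00
  £5,728.48 + 34.31% × (£70,300.00 − £36,800.00) = £5,728.48 + 34.31% × £33,500.00 = £17,222.33
Transit Levy: cap £806,720.00 − YTD £796,750.00 = £9,970.00 subject; 4.34% × £9,970.00 = £432.70
Total: £17,222.33 + £432.70 = £17,655.03

£17,655.03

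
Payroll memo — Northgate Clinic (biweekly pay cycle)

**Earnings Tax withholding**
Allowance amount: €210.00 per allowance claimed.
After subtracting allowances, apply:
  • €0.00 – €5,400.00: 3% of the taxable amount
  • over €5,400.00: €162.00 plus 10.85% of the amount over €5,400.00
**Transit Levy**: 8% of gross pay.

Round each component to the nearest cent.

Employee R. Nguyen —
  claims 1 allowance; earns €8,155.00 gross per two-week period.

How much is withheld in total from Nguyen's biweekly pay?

Earnings Tax: taxable = €8,155.00 − 1×€210.00 = €7,945.00
  €162.00 + 10.85% × (€7,945.00 − €5,400.00) = €162.00 + 10.85% × €2,545.00 = €438.13
Transit Levy: 8% × €8,155.00 = €652.40
Total: €438.13 + €652.40 = €1,090.53

€1,090.53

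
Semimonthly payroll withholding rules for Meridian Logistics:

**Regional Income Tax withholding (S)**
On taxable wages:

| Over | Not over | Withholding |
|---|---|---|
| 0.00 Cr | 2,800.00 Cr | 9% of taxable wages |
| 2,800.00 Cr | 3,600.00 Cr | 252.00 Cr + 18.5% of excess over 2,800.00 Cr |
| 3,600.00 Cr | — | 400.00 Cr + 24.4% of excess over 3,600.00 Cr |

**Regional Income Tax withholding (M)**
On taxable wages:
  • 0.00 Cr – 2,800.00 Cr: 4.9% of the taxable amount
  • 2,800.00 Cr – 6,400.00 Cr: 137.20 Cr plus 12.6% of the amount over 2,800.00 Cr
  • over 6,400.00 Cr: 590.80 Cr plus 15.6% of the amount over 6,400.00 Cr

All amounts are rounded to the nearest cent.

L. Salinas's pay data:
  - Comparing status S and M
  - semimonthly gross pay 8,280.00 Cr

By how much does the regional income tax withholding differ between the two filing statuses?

Regional Income Tax (S): taxable = 8,280.00 Cr
  400.00 Cr + 24.4% × (8,280.00 Cr − 3,600.00 Cr) = 400.00 Cr + 24.4% × 4,680.00 Cr = 1,541.92 Cr
Regional Income Tax (M): taxable = 8,280.00 Cr
  590.80 Cr + 15.6% × (8,280.00 Cr − 6,400.00 Cr) = 590.80 Cr + 15.6% × 1,880.00 Cr = 884.08 Cr
Difference: |1,541.92 Cr − 884.08 Cr| = 657.84 Cr (higher under S)

657.84 Cr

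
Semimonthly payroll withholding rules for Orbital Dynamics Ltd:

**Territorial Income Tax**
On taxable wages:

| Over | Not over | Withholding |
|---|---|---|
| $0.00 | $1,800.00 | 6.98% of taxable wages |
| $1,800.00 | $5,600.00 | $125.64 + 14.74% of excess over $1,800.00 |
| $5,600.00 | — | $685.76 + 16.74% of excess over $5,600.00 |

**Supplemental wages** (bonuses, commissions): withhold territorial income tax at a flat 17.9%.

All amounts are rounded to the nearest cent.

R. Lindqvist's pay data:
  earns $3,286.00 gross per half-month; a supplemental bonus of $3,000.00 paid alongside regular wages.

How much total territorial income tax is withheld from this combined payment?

Territorial Income Tax: taxable = $3,286.00
  $125.64 + 14.74% × ($3,286.00 − $1,800.00) = $125.64 + 14.74% × $1,486.00 = $344.68
Supplemental (17.9% flat on bonus): 17.9% × $3,000.00 = $537.00
Total territorial income tax: $344.68 + $537.00 = $881.68

$881.68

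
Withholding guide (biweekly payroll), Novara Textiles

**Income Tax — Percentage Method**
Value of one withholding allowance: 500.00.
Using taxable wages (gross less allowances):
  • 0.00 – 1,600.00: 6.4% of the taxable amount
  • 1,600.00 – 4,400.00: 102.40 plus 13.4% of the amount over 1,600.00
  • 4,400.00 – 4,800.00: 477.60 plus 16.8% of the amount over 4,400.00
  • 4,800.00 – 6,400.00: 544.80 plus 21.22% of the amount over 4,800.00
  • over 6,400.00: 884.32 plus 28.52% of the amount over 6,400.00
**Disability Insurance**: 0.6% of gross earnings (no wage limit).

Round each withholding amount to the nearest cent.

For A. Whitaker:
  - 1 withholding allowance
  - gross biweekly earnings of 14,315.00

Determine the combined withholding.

3,084.97

Income Tax: taxable = 14,315.00 − 1×500.00 = 13,815.00
  884.32 + 28.52% × (13,815.00 − 6,400.00) = 884.32 + 28.52% × 7,415.00 = 2,999.08
Disability Insurance: 0.6% × 14,315.00 = 85.89
Total: 2,999.08 + 85.89 = 3,084.97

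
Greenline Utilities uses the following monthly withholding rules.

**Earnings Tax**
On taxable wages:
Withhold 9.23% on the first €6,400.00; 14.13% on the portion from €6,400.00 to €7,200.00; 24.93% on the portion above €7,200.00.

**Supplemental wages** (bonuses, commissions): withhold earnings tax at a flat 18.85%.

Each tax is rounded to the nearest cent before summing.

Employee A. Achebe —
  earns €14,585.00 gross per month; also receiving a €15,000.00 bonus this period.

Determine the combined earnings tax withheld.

€5,372.34

Earnings Tax: taxable = €14,585.00
  €703.76 + 24.93% × (€14,585.00 − €7,200.00) = €703.76 + 24.93% × €7,385.00 = €2,544.84
Supplemental (18.85% flat on bonus): 18.85% × €15,000.00 = €2,827.50
Total earnings tax: €2,544.84 + €2,827.50 = €5,372.34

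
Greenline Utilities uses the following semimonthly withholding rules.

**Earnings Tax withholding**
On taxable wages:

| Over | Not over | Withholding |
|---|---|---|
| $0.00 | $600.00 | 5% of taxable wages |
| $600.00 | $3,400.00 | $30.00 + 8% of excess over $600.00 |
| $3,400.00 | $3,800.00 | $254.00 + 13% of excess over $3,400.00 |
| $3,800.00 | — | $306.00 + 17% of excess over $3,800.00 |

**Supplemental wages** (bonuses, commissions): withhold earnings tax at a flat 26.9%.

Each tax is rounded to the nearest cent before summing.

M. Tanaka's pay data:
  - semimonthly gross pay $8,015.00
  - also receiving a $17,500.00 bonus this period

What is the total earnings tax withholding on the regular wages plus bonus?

Earnings Tax: taxable = $8,015.00
  $306.00 + 17% × ($8,015.00 − $3,800.00) = $306.00 + 17% × $4,215.00 = $1,022.55
Supplemental (26.9% flat on bonus): 26.9% × $17,500.00 = $4,707.50
Total earnings tax: $1,022.55 + $4,707.50 = $5,730.05

$5,730.05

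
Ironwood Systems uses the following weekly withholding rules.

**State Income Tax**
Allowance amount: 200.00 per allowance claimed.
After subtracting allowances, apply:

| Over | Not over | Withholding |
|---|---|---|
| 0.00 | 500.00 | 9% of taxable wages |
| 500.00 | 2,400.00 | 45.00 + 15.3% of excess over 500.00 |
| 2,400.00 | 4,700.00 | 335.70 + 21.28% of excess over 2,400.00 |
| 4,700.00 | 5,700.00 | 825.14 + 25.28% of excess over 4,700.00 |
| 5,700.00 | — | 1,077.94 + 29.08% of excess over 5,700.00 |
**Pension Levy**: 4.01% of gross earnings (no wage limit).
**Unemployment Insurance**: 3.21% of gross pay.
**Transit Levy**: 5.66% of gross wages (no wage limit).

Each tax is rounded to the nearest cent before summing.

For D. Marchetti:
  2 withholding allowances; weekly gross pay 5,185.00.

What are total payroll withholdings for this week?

1,514.46

State Income Tax: taxable = 5,185.00 − 2×200.00 = 4,785.00
  825.14 + 25.28% × (4,785.00 − 4,700.00) = 825.14 + 25.28% × 85.00 = 846.63
Pension Levy: 4.01% × 5,185.00 = 207.92
Unemployment Insurance: 3.21% × 5,185.00 = 166.44
Transit Levy: 5.66% × 5,185.00 = 293.47
Total: 846.63 + 207.92 + 166.44 + 293.47 = 1,514.46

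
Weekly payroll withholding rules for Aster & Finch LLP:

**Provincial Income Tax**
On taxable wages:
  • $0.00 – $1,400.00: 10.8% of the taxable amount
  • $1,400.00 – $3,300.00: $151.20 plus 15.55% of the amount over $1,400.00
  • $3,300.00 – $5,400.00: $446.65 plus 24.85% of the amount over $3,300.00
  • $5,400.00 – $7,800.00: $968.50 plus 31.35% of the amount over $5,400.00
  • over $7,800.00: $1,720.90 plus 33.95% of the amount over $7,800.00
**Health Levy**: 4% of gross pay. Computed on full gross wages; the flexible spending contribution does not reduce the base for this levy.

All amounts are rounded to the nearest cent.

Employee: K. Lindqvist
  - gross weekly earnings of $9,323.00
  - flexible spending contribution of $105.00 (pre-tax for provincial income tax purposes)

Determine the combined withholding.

Provincial Income Tax: taxable = $9,323.00 − $105.00 = $9,218.00
  $1,720.90 + 33.95% × ($9,218.00 − $7,800.00) = $1,720.90 + 33.95% × $1,418.00 = $2,202.31
Health Levy: 4% × $9,323.00 = $372.92
Total: $2,202.31 + $372.92 = $2,575.23

$2,575.23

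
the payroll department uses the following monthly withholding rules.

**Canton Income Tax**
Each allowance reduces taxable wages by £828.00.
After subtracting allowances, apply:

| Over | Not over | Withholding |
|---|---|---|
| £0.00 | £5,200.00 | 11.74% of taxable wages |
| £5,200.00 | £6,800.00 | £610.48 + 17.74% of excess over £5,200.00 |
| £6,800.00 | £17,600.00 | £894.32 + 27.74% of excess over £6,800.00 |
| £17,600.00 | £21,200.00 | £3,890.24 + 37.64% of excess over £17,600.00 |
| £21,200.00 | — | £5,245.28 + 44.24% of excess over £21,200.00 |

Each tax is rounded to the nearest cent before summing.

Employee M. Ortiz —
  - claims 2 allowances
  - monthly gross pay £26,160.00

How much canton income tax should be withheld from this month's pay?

Canton Income Tax: taxable = £26,160.00 − 2×£828.00 = £24,504.00
  £5,245.28 + 44.24% × (£24,504.00 − £21,200.00) = £5,245.28 + 44.24% × £3,304.00 = £6,706.97

£6,706.97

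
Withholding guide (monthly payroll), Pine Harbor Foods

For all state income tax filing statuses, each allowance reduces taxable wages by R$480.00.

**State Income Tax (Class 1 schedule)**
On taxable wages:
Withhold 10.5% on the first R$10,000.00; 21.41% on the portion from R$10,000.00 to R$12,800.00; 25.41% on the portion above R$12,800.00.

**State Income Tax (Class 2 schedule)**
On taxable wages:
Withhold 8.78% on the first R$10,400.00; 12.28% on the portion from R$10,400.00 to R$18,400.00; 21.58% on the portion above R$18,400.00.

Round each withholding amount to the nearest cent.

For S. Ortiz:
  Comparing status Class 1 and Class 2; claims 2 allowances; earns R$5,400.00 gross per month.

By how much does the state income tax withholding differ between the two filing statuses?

R$76.37

State Income Tax (Class 1): taxable = R$5,400.00 − 2×R$480.00 = R$4,440.00
  10.5% × R$4,440.00 = R$466.20
State Income Tax (Class 2): taxable = R$5,400.00 − 2×R$480.00 = R$4,440.00
  8.78% × R$4,440.00 = R$389.83
Difference: |R$466.20 − R$389.83| = R$76.37 (higher under Class 1)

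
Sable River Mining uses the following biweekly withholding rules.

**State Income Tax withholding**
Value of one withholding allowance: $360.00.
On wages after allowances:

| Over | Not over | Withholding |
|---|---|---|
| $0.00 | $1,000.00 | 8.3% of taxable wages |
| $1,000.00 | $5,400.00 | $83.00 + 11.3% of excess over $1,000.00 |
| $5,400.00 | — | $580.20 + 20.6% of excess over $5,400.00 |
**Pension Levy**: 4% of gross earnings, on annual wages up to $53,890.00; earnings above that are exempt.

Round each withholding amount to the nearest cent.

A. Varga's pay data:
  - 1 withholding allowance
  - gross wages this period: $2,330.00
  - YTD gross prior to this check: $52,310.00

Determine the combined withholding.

State Income Tax: taxable = $2,330.00 − 1×$360.00 = $1,970.00
  $83.00 + 11.3% × ($1,970.00 − $1,000.00) = $83.00 + 11.3% × $970.00 = $192.61
Pension Levy: cap $53,890.00 − YTD $52,310.00 = $1,580.00 subject; 4% × $1,580.00 = $63.20
Total: $192.61 + $63.20 = $255.81

$255.81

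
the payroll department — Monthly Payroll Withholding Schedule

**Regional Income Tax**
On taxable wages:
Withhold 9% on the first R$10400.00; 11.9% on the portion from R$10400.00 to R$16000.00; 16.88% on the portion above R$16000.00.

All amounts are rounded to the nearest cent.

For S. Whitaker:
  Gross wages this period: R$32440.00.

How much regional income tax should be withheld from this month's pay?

R$4377.47

Regional Income Tax: taxable = R$32440.00
  R$1602.40 + 16.88% × (R$32440.00 − R$16000.00) = R$1602.40 + 16.88% × R$16440.00 = R$4377.47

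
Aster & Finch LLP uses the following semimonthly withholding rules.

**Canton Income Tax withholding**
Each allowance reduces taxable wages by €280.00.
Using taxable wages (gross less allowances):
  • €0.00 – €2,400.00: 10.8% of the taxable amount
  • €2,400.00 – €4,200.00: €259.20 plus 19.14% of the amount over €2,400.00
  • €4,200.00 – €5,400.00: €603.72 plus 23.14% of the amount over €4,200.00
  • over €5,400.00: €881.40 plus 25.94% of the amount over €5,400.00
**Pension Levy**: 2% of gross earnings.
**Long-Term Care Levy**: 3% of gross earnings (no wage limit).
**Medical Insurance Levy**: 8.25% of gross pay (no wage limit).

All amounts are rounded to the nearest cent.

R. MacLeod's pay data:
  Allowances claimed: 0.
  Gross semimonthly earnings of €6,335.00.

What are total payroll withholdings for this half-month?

€1,963.33

Canton Income Tax: taxable = €6,335.00
  €881.40 + 25.94% × (€6,335.00 − €5,400.00) = €881.40 + 25.94% × €935.00 = €1,123.94
Pension Levy: 2% × €6,335.00 = €126.70
Long-Term Care Levy: 3% × €6,335.00 = €190.05
Medical Insurance Levy: 8.25% × €6,335.00 = €522.64
Total: €1,123.94 + €126.70 + €190.05 + €522.64 = €1,963.33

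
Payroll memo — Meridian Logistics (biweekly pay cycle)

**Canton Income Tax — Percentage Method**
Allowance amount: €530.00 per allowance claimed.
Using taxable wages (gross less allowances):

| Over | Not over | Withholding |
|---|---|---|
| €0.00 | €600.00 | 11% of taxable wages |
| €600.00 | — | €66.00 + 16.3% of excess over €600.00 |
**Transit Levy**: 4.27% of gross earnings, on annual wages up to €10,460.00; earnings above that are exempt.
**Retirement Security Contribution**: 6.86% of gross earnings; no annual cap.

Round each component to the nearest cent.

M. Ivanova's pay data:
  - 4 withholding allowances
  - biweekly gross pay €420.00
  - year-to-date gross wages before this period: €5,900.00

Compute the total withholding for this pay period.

€46.74

Canton Income Tax: taxable = €420.00 − 4×€530.00 = €-1,700.00
  Taxable ≤ 0 → €0.00
Transit Levy: 4.27% × €420.00 = €17.93
Retirement Security Contribution: 6.86% × €420.00 = €28.81
Total: €0.00 + €17.93 + €28.81 = €46.74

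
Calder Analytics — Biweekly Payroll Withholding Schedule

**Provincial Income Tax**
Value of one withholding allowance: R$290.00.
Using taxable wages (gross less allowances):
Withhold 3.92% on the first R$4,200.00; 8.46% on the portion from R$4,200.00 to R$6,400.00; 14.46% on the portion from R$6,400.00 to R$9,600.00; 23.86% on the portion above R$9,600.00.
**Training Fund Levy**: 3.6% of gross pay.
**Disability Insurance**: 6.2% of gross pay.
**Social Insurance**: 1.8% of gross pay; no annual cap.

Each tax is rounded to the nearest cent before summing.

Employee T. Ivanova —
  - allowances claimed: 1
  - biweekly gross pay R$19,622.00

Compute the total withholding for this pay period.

Provincial Income Tax: taxable = R$19,622.00 − 1×R$290.00 = R$19,332.00
  R$813.48 + 23.86% × (R$19,332.00 − R$9,600.00) = R$813.48 + 23.86% × R$9,732.00 = R$3,135.54
Training Fund Levy: 3.6% × R$19,622.00 = R$706.39
Disability Insurance: 6.2% × R$19,622.00 = R$1,216.56
Social Insurance: 1.8% × R$19,622.00 = R$353.20
Total: R$3,135.54 + R$706.39 + R$1,216.56 + R$353.20 = R$5,411.69

R$5,411.69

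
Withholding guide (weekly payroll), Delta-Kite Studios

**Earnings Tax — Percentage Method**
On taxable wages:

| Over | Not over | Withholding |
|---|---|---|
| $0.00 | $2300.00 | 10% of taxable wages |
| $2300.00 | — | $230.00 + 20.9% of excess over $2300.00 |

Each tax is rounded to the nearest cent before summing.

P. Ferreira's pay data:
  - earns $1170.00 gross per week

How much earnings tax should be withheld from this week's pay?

Earnings Tax: taxable = $1170.00
  10% × $1170.00 = $117.00

$117.00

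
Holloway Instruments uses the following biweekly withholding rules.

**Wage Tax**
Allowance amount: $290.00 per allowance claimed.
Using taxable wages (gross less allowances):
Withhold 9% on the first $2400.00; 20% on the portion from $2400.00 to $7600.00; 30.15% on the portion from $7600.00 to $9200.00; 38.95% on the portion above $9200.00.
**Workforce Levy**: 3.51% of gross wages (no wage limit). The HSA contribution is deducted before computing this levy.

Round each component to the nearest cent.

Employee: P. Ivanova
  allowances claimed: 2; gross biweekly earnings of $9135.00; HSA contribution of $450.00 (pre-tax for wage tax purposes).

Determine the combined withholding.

Wage Tax: taxable = $9135.00 − $450.00 − 2×$290.00 = $8105.00
  $1256.00 + 30.15% × ($8105.00 − $7600.00) = $1256.00 + 30.15% × $505.00 = $1408.26
Workforce Levy: 3.51% × $8685.00 = $304.84
Total: $1408.26 + $304.84 = $1713.10

$1713.10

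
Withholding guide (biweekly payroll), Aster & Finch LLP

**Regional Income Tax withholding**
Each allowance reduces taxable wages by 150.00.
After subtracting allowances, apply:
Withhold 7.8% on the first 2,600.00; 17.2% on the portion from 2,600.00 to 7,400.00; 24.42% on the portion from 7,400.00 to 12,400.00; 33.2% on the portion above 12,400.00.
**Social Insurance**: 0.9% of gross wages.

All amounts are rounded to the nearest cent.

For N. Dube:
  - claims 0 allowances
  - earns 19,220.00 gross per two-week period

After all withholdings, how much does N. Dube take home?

Regional Income Tax: taxable = 19,220.00
  2,249.40 + 33.2% × (19,220.00 − 12,400.00) = 2,249.40 + 33.2% × 6,820.00 = 4,513.64
Social Insurance: 0.9% × 19,220.00 = 172.98
Total withheld: 4,513.64 + 172.98 = 4,686.62
Net pay: 19,220.00 − 4,686.62 = 14,533.38

14,533.38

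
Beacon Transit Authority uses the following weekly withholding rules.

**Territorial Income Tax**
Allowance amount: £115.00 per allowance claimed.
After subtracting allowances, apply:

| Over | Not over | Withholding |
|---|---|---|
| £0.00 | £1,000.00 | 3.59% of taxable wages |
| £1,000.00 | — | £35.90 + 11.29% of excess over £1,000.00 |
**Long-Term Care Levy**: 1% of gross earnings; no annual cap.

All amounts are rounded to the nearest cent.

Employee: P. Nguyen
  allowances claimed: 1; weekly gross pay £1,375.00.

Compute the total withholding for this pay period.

Territorial Income Tax: taxable = £1,375.00 − 1×£115.00 = £1,260.00
  £35.90 + 11.29% × (£1,260.00 − £1,000.00) = £35.90 + 11.29% × £260.00 = £65.25
Long-Term Care Levy: 1% × £1,375.00 = £13.75
Total: £65.25 + £13.75 = £79.00

£79.00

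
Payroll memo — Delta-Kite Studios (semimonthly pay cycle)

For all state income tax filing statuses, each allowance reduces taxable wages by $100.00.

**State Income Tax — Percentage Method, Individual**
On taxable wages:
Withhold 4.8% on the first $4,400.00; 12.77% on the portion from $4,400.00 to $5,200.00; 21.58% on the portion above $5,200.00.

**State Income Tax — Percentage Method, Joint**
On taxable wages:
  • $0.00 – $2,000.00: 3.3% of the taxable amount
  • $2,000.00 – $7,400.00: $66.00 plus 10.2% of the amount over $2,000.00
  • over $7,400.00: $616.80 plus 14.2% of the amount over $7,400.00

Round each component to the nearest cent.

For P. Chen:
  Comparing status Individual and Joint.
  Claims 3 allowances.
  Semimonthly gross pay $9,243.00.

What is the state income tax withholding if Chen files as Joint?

State Income Tax (Joint): taxable = $9,243.00 − 3×$100.00 = $8,943.00
  $616.80 + 14.2% × ($8,943.00 − $7,400.00) = $616.80 + 14.2% × $1,543.00 = $835.91

$835.91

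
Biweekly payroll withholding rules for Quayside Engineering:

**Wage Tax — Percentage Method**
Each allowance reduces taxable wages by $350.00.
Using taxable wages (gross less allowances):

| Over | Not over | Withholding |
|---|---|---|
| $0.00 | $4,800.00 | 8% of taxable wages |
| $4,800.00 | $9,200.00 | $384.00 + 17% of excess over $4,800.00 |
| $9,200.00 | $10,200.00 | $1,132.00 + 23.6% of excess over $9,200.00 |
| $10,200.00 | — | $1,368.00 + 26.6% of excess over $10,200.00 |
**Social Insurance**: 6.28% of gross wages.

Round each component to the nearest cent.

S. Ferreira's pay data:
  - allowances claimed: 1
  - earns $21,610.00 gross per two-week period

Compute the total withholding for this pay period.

$5,667.07

Wage Tax: taxable = $21,610.00 − 1×$350.00 = $21,260.00
  $1,368.00 + 26.6% × ($21,260.00 − $10,200.00) = $1,368.00 + 26.6% × $11,060.00 = $4,309.96
Social Insurance: 6.28% × $21,610.00 = $1,357.11
Total: $4,309.96 + $1,357.11 = $5,667.07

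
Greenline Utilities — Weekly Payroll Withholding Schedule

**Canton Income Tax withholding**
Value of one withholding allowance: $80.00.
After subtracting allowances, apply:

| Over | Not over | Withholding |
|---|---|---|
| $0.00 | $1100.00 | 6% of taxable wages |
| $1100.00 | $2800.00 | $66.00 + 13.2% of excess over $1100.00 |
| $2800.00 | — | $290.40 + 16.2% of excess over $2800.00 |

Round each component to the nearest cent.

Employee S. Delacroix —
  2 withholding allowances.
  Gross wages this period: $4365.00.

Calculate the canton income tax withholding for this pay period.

$518.01

Canton Income Tax: taxable = $4365.00 − 2×$80.00 = $4205.00
  $290.40 + 16.2% × ($4205.00 − $2800.00) = $290.40 + 16.2% × $1405.00 = $518.01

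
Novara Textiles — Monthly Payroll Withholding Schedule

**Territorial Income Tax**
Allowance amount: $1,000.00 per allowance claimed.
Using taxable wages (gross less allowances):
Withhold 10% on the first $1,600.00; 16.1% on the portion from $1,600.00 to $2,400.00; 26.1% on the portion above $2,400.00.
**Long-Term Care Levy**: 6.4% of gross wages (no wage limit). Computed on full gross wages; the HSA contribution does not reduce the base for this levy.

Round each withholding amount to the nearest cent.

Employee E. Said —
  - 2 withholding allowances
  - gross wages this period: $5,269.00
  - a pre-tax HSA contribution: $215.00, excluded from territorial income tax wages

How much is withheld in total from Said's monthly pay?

$796.71

Territorial Income Tax: taxable = $5,269.00 − $215.00 − 2×$1,000.00 = $3,054.00
  $288.80 + 26.1% × ($3,054.00 − $2,400.00) = $288.80 + 26.1% × $654.00 = $459.49
Long-Term Care Levy: 6.4% × $5,269.00 = $337.22
Total: $459.49 + $337.22 = $796.71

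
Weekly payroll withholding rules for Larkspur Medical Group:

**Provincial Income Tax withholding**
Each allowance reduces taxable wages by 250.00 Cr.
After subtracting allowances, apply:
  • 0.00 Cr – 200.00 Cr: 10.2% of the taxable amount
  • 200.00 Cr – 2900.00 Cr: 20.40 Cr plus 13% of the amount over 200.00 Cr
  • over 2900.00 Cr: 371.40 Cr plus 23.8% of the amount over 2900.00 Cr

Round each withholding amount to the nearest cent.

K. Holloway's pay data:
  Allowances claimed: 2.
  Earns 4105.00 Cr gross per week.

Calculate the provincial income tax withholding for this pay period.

539.19 Cr

Provincial Income Tax: taxable = 4105.00 Cr − 2×250.00 Cr = 3605.00 Cr
  371.40 Cr + 23.8% × (3605.00 Cr − 2900.00 Cr) = 371.40 Cr + 23.8% × 705.00 Cr = 539.19 Cr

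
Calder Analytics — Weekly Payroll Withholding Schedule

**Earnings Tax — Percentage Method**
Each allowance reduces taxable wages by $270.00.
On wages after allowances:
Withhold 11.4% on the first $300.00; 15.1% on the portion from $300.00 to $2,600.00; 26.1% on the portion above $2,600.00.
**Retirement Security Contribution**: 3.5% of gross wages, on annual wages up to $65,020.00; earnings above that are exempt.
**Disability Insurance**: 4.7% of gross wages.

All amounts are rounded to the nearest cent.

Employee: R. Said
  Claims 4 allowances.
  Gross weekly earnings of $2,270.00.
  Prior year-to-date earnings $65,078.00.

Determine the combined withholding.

Earnings Tax: taxable = $2,270.00 − 4×$270.00 = $1,190.00
  $34.20 + 15.1% × ($1,190.00 − $300.00) = $34.20 + 15.1% × $890.00 = $168.59
Retirement Security Contribution: YTD $65,078.00 ≥ cap $65,020.00 → $0.00
Disability Insurance: 4.7% × $2,270.00 = $106.69
Total: $168.59 + $0.00 + $106.69 = $275.28

$275.28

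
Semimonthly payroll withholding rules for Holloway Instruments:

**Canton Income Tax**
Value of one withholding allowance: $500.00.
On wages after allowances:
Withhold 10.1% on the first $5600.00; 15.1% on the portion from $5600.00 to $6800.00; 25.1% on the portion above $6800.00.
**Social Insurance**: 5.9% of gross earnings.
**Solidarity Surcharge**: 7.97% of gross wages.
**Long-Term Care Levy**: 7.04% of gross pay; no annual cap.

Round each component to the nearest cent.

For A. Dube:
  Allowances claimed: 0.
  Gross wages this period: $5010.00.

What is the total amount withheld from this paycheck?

Canton Income Tax: taxable = $5010.00
  10.1% × $5010.00 = $506.01
Social Insurance: 5.9% × $5010.00 = $295.59
Solidarity Surcharge: 7.97% × $5010.00 = $399.30
Long-Term Care Levy: 7.04% × $5010.00 = $352.70
Total: $506.01 + $295.59 + $399.30 + $352.70 = $1553.60

$1553.60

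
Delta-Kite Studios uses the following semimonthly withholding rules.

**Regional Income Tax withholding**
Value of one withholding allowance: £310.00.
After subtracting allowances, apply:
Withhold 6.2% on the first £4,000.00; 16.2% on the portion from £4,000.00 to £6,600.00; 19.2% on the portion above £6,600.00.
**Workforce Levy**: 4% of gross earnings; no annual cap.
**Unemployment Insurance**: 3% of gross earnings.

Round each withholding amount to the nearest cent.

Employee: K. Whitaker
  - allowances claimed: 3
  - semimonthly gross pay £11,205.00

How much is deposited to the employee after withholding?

£9,045.85

Regional Income Tax: taxable = £11,205.00 − 3×£310.00 = £10,275.00
  £669.20 + 19.2% × (£10,275.00 − £6,600.00) = £669.20 + 19.2% × £3,675.00 = £1,374.80
Workforce Levy: 4% × £11,205.00 = £448.20
Unemployment Insurance: 3% × £11,205.00 = £336.15
Total withheld: £1,374.80 + £448.20 + £336.15 = £2,159.15
Net pay: £11,205.00 − £2,159.15 = £9,045.85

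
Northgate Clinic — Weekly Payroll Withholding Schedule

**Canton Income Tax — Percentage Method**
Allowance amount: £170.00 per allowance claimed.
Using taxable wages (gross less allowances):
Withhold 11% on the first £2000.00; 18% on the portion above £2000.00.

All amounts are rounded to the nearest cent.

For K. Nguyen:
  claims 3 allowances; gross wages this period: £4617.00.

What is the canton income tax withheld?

Canton Income Tax: taxable = £4617.00 − 3×£170.00 = £4107.00
  £220.00 + 18% × (£4107.00 − £2000.00) = £220.00 + 18% × £2107.00 = £599.26

£599.26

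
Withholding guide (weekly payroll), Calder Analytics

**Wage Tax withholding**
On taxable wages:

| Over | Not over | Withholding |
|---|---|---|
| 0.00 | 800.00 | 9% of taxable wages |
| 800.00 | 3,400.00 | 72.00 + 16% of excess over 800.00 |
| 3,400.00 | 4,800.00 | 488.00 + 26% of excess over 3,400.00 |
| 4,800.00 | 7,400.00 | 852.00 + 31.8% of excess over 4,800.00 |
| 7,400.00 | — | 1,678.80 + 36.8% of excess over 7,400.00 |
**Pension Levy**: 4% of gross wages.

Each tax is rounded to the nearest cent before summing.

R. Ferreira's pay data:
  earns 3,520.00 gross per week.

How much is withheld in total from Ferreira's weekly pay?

660.00

Wage Tax: taxable = 3,520.00
  488.00 + 26% × (3,520.00 − 3,400.00) = 488.00 + 26% × 120.00 = 519.20
Pension Levy: 4% × 3,520.00 = 140.80
Total: 519.20 + 140.80 = 660.00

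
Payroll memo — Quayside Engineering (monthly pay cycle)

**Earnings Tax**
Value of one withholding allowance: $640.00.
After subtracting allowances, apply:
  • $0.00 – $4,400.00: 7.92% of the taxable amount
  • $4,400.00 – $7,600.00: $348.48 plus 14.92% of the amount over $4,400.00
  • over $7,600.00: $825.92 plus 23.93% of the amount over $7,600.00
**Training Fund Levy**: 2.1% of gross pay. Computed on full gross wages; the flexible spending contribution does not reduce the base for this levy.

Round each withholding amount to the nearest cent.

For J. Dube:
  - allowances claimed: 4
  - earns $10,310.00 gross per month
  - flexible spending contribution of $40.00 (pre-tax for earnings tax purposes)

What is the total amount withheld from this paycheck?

Earnings Tax: taxable = $10,310.00 − $40.00 − 4×$640.00 = $7,710.00
  $825.92 + 23.93% × ($7,710.00 − $7,600.00) = $825.92 + 23.93% × $110.00 = $852.24
Training Fund Levy: 2.1% × $10,310.00 = $216.51
Total: $852.24 + $216.51 = $1,068.75

$1,068.75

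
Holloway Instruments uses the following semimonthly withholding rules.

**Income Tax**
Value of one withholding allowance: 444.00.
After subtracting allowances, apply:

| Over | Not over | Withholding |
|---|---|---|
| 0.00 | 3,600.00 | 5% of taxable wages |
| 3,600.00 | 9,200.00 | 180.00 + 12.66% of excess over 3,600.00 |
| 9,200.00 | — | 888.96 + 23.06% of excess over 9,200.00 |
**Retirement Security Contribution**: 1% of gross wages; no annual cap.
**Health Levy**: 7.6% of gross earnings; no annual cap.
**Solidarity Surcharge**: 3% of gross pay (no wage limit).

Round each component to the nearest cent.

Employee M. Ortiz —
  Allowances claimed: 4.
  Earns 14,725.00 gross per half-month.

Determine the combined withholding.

Income Tax: taxable = 14,725.00 − 4×444.00 = 12,949.00
  888.96 + 23.06% × (12,949.00 − 9,200.00) = 888.96 + 23.06% × 3,749.00 = 1,753.48
Retirement Security Contribution: 1% × 14,725.00 = 147.25
Health Levy: 7.6% × 14,725.00 = 1,119.10
Solidarity Surcharge: 3% × 14,725.00 = 441.75
Total: 1,753.48 + 147.25 + 1,119.10 + 441.75 = 3,461.58

3,461.58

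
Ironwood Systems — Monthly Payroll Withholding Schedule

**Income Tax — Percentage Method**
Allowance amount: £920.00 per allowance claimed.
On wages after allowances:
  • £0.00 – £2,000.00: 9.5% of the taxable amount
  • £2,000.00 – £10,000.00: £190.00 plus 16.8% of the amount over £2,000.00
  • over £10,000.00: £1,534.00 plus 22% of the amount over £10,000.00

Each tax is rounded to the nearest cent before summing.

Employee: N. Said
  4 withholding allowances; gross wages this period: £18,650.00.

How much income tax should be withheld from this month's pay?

Income Tax: taxable = £18,650.00 − 4×£920.00 = £14,970.00
  £1,534.00 + 22% × (£14,970.00 − £10,000.00) = £1,534.00 + 22% × £4,970.00 = £2,627.40

£2,627.40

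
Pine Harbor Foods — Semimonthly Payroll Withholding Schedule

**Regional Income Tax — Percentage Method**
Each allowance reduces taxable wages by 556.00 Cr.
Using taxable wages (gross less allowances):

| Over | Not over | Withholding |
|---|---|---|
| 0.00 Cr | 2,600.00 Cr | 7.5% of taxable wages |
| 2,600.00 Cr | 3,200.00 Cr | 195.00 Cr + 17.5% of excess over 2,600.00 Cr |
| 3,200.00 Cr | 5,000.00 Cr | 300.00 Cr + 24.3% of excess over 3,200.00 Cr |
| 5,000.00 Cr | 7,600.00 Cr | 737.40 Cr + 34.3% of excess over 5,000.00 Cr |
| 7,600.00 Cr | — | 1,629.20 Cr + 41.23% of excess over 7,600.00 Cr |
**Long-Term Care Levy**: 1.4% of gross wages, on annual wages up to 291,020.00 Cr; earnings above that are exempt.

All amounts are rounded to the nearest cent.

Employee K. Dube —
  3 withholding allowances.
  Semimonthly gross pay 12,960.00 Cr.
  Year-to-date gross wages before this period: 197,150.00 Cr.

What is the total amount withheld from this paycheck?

Regional Income Tax: taxable = 12,960.00 Cr − 3×556.00 Cr = 11,292.00 Cr
  1,629.20 Cr + 41.23% × (11,292.00 Cr − 7,600.00 Cr) = 1,629.20 Cr + 41.23% × 3,692.00 Cr = 3,151.41 Cr
Long-Term Care Levy: 1.4% × 12,960.00 Cr = 181.44 Cr
Total: 3,151.41 Cr + 181.44 Cr = 3,332.85 Cr

3,332.85 Cr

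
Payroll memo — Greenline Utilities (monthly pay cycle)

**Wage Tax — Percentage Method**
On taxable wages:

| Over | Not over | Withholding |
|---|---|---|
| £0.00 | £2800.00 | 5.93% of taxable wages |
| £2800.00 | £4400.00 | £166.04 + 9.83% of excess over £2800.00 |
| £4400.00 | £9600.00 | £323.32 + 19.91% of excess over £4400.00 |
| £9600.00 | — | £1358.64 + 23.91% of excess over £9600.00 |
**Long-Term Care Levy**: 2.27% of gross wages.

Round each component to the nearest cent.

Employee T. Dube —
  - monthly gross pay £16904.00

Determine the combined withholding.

£3488.75

Wage Tax: taxable = £16904.00
  £1358.64 + 23.91% × (£16904.00 − £9600.00) = £1358.64 + 23.91% × £7304.00 = £3105.03
Long-Term Care Levy: 2.27% × £16904.00 = £383.72
Total: £3105.03 + £383.72 = £3488.75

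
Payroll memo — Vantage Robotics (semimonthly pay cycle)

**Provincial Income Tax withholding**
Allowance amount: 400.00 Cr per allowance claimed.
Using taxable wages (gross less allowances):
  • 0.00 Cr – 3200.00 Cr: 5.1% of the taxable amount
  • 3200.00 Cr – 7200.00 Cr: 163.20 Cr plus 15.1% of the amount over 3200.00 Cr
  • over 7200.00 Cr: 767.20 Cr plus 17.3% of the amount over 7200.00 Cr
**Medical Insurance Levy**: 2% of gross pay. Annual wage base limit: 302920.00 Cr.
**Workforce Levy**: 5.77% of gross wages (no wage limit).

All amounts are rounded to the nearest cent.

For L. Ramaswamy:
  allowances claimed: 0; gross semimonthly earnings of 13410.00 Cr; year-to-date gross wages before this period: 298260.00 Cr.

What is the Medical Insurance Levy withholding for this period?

93.20 Cr

Medical Insurance Levy: cap 302920.00 Cr − YTD 298260.00 Cr = 4660.00 Cr subject; 2% × 4660.00 Cr = 93.20 Cr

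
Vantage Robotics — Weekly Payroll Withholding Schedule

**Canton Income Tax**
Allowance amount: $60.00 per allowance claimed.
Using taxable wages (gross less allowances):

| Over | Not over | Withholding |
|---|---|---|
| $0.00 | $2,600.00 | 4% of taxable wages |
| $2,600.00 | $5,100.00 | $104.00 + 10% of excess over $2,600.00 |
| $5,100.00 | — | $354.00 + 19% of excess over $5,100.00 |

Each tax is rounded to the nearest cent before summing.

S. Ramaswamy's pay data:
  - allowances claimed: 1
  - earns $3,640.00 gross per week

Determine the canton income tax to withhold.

$202.00

Canton Income Tax: taxable = $3,640.00 − 1×$60.00 = $3,580.00
  $104.00 + 10% × ($3,580.00 − $2,600.00) = $104.00 + 10% × $980.00 = $202.00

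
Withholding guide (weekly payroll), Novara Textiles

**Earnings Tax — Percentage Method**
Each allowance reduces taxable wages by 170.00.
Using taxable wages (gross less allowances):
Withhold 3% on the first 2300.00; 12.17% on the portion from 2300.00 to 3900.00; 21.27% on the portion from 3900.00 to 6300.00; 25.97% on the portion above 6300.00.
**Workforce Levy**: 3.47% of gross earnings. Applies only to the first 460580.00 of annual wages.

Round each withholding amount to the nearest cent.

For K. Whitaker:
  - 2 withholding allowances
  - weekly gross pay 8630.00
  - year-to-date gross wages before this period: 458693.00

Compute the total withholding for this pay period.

Earnings Tax: taxable = 8630.00 − 2×170.00 = 8290.00
  774.20 + 25.97% × (8290.00 − 6300.00) = 774.20 + 25.97% × 1990.00 = 1291.00
Workforce Levy: cap 460580.00 − YTD 458693.00 = 1887.00 subject; 3.47% × 1887.00 = 65.48
Total: 1291.00 + 65.48 = 1356.48

1356.48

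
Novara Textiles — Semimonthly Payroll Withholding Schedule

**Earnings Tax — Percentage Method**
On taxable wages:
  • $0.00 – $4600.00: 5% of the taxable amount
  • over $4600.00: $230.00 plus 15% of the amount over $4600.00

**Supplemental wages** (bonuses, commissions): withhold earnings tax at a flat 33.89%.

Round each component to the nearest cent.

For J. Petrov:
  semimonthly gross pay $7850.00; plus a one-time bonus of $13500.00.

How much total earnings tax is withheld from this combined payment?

Earnings Tax: taxable = $7850.00
  $230.00 + 15% × ($7850.00 − $4600.00) = $230.00 + 15% × $3250.00 = $717.50
Supplemental (33.89% flat on bonus): 33.89% × $13500.00 = $4575.15
Total earnings tax: $717.50 + $4575.15 = $5292.65

$5292.65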